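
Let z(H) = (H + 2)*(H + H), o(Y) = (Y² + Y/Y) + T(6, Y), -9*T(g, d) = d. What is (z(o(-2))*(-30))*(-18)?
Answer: 122200/3 ≈ 40733.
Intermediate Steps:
T(g, d) = -d/9
o(Y) = 1 + Y² - Y/9 (o(Y) = (Y² + Y/Y) - Y/9 = (Y² + 1) - Y/9 = (1 + Y²) - Y/9 = 1 + Y² - Y/9)
z(H) = 2*H*(2 + H) (z(H) = (2 + H)*(2*H) = 2*H*(2 + H))
(z(o(-2))*(-30))*(-18) = ((2*(1 + (-2)² - ⅑*(-2))*(2 + (1 + (-2)² - ⅑*(-2))))*(-30))*(-18) = ((2*(1 + 4 + 2/9)*(2 + (1 + 4 + 2/9)))*(-30))*(-18) = ((2*(47/9)*(2 + 47/9))*(-30))*(-18) = ((2*(47/9)*(65/9))*(-30))*(-18) = ((6110/81)*(-30))*(-18) = -61100/27*(-18) = 122200/3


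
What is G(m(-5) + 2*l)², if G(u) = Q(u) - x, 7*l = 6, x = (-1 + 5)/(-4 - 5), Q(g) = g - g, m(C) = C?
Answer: 16/81 ≈ 0.19753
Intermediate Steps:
Q(g) = 0
x = -4/9 (x = 4/(-9) = 4*(-⅑) = -4/9 ≈ -0.44444)
l = 6/7 (l = (⅐)*6 = 6/7 ≈ 0.85714)
G(u) = 4/9 (G(u) = 0 - 1*(-4/9) = 0 + 4/9 = 4/9)
G(m(-5) + 2*l)² = (4/9)² = 16/81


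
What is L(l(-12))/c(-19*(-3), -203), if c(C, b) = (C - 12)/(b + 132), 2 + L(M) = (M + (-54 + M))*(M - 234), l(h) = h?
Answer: -1362206/45 ≈ -30271.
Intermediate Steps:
L(M) = -2 + (-234 + M)*(-54 + 2*M) (L(M) = -2 + (M + (-54 + M))*(M - 234) = -2 + (-54 + 2*M)*(-234 + M) = -2 + (-234 + M)*(-54 + 2*M))
c(C, b) = (-12 + C)/(132 + b)
L(l(-12))/c(-19*(-3), -203) = (12634 - 522*(-12) + 2*(-12)**2)/(((-12 - 19*(-3))/(132 - 203))) = (12634 + 6264 + 2*144)/(((-12 + 57)/(-71))) = (12634 + 6264 + 288)/((-1/71*45)) = 19186/(-45/71) = 19186*(-71/45) = -1362206/45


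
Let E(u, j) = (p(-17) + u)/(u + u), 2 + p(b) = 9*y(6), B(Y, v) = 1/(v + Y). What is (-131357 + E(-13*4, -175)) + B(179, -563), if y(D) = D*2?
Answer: -655736749/4992 ≈ -1.3136e+5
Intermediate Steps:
y(D) = 2*D
B(Y, v) = 1/(Y + v)
p(b) = 106 (p(b) = -2 + 9*(2*6) = -2 + 9*12 = -2 + 108 = 106)
E(u, j) = (106 + u)/(2*u) (E(u, j) = (106 + u)/(u + u) = (106 + u)/((2*u)) = (106 + u)*(1/(2*u)) = (106 + u)/(2*u))
(-131357 + E(-13*4, -175)) + B(179, -563) = (-131357 + (106 - 13*4)/(2*((-13*4)))) + 1/(179 - 563) = (-131357 + (1/2)*(106 - 52)/(-52)) + 1/(-384) = (-131357 + (1/2)*(-1/52)*54) - 1/384 = (-131357 - 27/52) - 1/384 = -6830591/52 - 1/384 = -655736749/4992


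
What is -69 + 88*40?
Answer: 3451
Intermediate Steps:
-69 + 88*40 = -69 + 3520 = 3451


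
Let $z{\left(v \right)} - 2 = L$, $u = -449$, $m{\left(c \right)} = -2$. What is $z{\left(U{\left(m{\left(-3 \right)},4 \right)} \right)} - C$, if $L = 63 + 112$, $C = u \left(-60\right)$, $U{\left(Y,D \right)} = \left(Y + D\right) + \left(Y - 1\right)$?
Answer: $-26763$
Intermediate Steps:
$U{\left(Y,D \right)} = -1 + D + 2 Y$ ($U{\left(Y,D \right)} = \left(D + Y\right) + \left(-1 + Y\right) = -1 + D + 2 Y$)
$C = 26940$ ($C = \left(-449\right) \left(-60\right) = 26940$)
$L = 175$
$z{\left(v \right)} = 177$ ($z{\left(v \right)} = 2 + 175 = 177$)
$z{\left(U{\left(m{\left(-3 \right)},4 \right)} \right)} - C = 177 - 26940 = -26763$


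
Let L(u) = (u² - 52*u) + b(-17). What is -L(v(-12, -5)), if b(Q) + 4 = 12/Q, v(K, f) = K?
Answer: -12976/17 ≈ -763.29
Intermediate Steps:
b(Q) = -4 + 12/Q
L(u) = -80/17 + u² - 52*u (L(u) = (u² - 52*u) + (-4 + 12/(-17)) = (u² - 52*u) + (-4 + 12*(-1/17)) = (u² - 52*u) + (-4 - 12/17) = (u² - 52*u) - 80/17 = -80/17 + u² - 52*u)
-L(v(-12, -5)) = -(-80/17 + (-12)² - 52*(-12)) = -(-80/17 + 144 + 624) = -1*12976/17 = -12976/17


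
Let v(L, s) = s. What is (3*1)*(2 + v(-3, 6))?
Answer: 24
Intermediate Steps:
(3*1)*(2 + v(-3, 6)) = (3*1)*(2 + 6) = 3*8 = 24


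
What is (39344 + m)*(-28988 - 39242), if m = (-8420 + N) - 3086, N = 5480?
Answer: -2273287140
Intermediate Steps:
m = -6026 (m = (-8420 + 5480) - 3086 = -2940 - 3086 = -6026)
(39344 + m)*(-28988 - 39242) = (39344 - 6026)*(-28988 - 39242) = 33318*(-68230) = -2273287140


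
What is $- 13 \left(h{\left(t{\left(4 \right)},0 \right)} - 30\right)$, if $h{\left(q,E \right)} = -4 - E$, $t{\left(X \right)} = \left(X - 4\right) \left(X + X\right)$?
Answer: $442$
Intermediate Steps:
$t{\left(X \right)} = 2 X \left(-4 + X\right)$ ($t{\left(X \right)} = \left(-4 + X\right) 2 X = 2 X \left(-4 + X\right)$)
$- 13 \left(h{\left(t{\left(4 \right)},0 \right)} - 30\right) = - 13 \left(\left(-4 - 0\right) - 30\right) = - 13 \left(\left(-4 + 0\right) - 30\right) = - 13 \left(-4 - 30\right) = \left(-13\right) \left(-34\right) = 442$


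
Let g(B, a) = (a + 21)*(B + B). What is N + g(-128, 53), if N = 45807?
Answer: 26863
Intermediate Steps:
g(B, a) = 2*B*(21 + a) (g(B, a) = (21 + a)*(2*B) = 2*B*(21 + a))
N + g(-128, 53) = 45807 + 2*(-128)*(21 + 53) = 45807 + 2*(-128)*74 = 45807 - 18944 = 26863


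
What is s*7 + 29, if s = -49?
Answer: -314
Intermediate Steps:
s*7 + 29 = -49*7 + 29 = -343 + 29 = -314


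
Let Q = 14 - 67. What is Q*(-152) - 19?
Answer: 8037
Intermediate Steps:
Q = -53
Q*(-152) - 19 = -53*(-152) - 19 = 8056 - 19 = 8037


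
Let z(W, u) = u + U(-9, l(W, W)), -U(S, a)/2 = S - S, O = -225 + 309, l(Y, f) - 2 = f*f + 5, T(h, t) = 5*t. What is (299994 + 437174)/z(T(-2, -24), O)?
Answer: 184292/21 ≈ 8775.8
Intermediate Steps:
l(Y, f) = 7 + f**2 (l(Y, f) = 2 + (f*f + 5) = 2 + (f**2 + 5) = 2 + (5 + f**2) = 7 + f**2)
O = 84
U(S, a) = 0 (U(S, a) = -2*(S - S) = -2*0 = 0)
z(W, u) = u (z(W, u) = u + 0 = u)
(299994 + 437174)/z(T(-2, -24), O) = (299994 + 437174)/84 = 737168*(1/84) = 184292/21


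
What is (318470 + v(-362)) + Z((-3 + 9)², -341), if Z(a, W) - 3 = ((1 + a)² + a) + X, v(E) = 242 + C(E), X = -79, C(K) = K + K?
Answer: 319317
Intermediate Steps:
C(K) = 2*K
v(E) = 242 + 2*E
Z(a, W) = -76 + a + (1 + a)² (Z(a, W) = 3 + (((1 + a)² + a) - 79) = 3 + ((a + (1 + a)²) - 79) = 3 + (-79 + a + (1 + a)²) = -76 + a + (1 + a)²)
(318470 + v(-362)) + Z((-3 + 9)², -341) = (318470 + (242 + 2*(-362))) + (-76 + (-3 + 9)² + (1 + (-3 + 9)²)²) = (318470 + (242 - 724)) + (-76 + 6² + (1 + 6²)²) = (318470 - 482) + (-76 + 36 + (1 + 36)²) = 317988 + (-76 + 36 + 37²) = 317988 + (-76 + 36 + 1369) = 317988 + 1329 = 319317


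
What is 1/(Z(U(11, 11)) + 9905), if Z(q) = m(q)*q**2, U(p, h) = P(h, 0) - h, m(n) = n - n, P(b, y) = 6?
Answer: 1/9905 ≈ 0.00010096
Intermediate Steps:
m(n) = 0
U(p, h) = 6 - h
Z(q) = 0 (Z(q) = 0*q**2 = 0)
1/(Z(U(11, 11)) + 9905) = 1/(0 + 9905) = 1/9905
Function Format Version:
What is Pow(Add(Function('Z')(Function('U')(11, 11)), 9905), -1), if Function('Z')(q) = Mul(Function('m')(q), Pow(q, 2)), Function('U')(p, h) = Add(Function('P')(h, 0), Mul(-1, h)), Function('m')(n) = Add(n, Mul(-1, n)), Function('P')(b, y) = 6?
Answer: Rational(1, 9905) ≈ 0.00010096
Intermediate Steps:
Function('m')(n) = 0
Function('U')(p, h) = Add(6, Mul(-1, h))
Function('Z')(q) = 0 (Function('Z')(q) = Mul(0, Pow(q, 2)) = 0)
Pow(Add(Function('Z')(Function('U')(11, 11)), 9905), -1) = Pow(Add(0, 9905), -1) = Pow(9905, -1) = Rational(1, 9905)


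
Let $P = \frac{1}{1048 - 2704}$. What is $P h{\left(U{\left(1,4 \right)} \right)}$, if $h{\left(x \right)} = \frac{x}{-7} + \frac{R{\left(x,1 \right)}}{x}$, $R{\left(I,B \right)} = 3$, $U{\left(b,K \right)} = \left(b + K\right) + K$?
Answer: $\frac{5}{8694} \approx 0.00057511$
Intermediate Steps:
$U{\left(b,K \right)} = b + 2 K$ ($U{\left(b,K \right)} = \left(K + b\right) + K = b + 2 K$)
$P = - \frac{1}{1656}$ ($P = \frac{1}{-1656} = - \frac{1}{1656} \approx -0.00060386$)
$h{\left(x \right)} = \frac{3}{x} - \frac{x}{7}$ ($h{\left(x \right)} = \frac{x}{-7} + \frac{3}{x} = x \left(- \frac{1}{7}\right) + \frac{3}{x} = - \frac{x}{7} + \frac{3}{x} = \frac{3}{x} - \frac{x}{7}$)
$P h{\left(U{\left(1,4 \right)} \right)} = - \frac{\frac{3}{1 + 2 \cdot 4} - \frac{1 + 2 \cdot 4}{7}}{1656} = - \frac{\frac{3}{1 + 8} - \frac{1 + 8}{7}}{1656} = - \frac{\frac{3}{9} - \frac{9}{7}}{1656} = - \frac{3 \cdot \frac{1}{9} - \frac{9}{7}}{1656} = - \frac{\frac{1}{3} - \frac{9}{7}}{1656} = \left(- \frac{1}{1656}\right) \left(- \frac{20}{21}\right) = \frac{5}{8694}$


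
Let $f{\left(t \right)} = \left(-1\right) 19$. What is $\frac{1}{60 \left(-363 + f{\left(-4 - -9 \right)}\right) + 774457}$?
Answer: $\frac{1}{751537} \approx 1.3306 \cdot 10^{-6}$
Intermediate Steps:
$f{\left(t \right)} = -19$
$\frac{1}{60 \left(-363 + f{\left(-4 - -9 \right)}\right) + 774457} = \frac{1}{60 \left(-363 - 19\right) + 774457} = \frac{1}{60 \left(-382\right) + 774457} = \frac{1}{-22920 + 774457} = \frac{1}{751537}$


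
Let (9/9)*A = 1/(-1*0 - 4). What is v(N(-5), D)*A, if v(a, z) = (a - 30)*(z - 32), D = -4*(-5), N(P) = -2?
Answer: -96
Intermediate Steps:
D = 20
A = -¼ (A = 1/(-1*0 - 4) = 1/(0 - 4) = 1/(-4) = -¼ ≈ -0.25000)
v(a, z) = (-32 + z)*(-30 + a) (v(a, z) = (-30 + a)*(-32 + z) = (-32 + z)*(-30 + a))
v(N(-5), D)*A = (960 - 32*(-2) - 30*20 - 2*20)*(-¼) = (960 + 64 - 600 - 40)*(-¼) = 384*(-¼) = -96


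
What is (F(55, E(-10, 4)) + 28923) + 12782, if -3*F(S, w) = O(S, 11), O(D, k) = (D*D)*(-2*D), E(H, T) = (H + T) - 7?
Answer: 457865/3 ≈ 1.5262e+5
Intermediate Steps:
E(H, T) = -7 + H + T
O(D, k) = -2*D³ (O(D, k) = D²*(-2*D) = -2*D³)
F(S, w) = 2*S³/3 (F(S, w) = -(-2)*S³/3 = 2*S³/3)
(F(55, E(-10, 4)) + 28923) + 12782 = ((⅔)*55³ + 28923) + 12782 = ((⅔)*166375 + 28923) + 12782 = (332750/3 + 28923) + 12782 = 419519/3 + 12782 = 457865/3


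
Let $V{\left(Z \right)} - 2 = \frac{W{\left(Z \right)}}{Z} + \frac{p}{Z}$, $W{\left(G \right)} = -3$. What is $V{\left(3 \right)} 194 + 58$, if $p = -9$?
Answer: $-330$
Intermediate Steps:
$V{\left(Z \right)} = 2 - \frac{12}{Z}$
$V{\left(3 \right)} 194 + 58 = \left(2 - \frac{12}{3}\right) 194 + 58 = \left(2 - 4\right) 194 + 58 = \left(-2\right) 194 + 58 = -388 + 58 = -330$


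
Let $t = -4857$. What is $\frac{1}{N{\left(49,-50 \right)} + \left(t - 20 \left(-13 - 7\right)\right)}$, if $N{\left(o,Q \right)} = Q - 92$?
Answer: $- \frac{1}{4599} \approx -0.00021744$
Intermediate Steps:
$N{\left(o,Q \right)} = -92 + Q$
$\frac{1}{N{\left(49,-50 \right)} + \left(t - 20 \left(-13 - 7\right)\right)} = \frac{1}{\left(-92 - 50\right) - \left(4857 + 20 \left(-13 - 7\right)\right)} = \frac{1}{-142 - \left(4857 + 20 \left(-20\right)\right)} = \frac{1}{-142 - 4457} = \frac{1}{-4599} = - \frac{1}{4599}$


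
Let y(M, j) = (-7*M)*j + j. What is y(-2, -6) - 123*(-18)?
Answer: 2124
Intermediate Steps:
y(M, j) = j - 7*M*j (y(M, j) = -7*M*j + j = j - 7*M*j)
y(-2, -6) - 123*(-18) = -6*(1 - 7*(-2)) - 123*(-18) = -6*(1 + 14) + 2214 = -6*15 + 2214 = -90 + 2214 = 2124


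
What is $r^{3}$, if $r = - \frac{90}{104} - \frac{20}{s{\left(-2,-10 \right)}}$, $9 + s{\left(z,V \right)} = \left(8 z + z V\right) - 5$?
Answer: $\frac{205379}{140608} \approx 1.4606$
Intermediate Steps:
$s{\left(z,V \right)} = -14 + 8 z + V z$ ($s{\left(z,V \right)} = -9 - \left(5 - 8 z - z V\right) = -9 - \left(5 - 8 z - V z\right) = -9 + \left(-5 + 8 z + V z\right) = -14 + 8 z + V z$)
$r = \frac{59}{52}$ ($r = - \frac{90}{104} - \frac{20}{-14 + 8 \left(-2\right) - -20} = \left(-90\right) \frac{1}{104} - \frac{20}{-14 - 16 + 20} = - \frac{45}{52} - \frac{20}{-10} = - \frac{45}{52} - -2 = - \frac{45}{52} + 2 = \frac{59}{52} \approx 1.1346$)
$r^{3} = \left(\frac{59}{52}\right)^{3} = \frac{205379}{140608}$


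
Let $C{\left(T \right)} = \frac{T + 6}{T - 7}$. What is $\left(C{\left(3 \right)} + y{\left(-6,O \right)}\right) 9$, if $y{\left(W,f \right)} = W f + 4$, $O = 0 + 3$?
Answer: $- \frac{585}{4} \approx -146.25$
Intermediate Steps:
$C{\left(T \right)} = \frac{6 + T}{-7 + T}$
$O = 3$
$y{\left(W,f \right)} = 4 + W f$
$\left(C{\left(3 \right)} + y{\left(-6,O \right)}\right) 9 = \left(\frac{6 + 3}{-7 + 3} + \left(4 - 18\right)\right) 9 = \left(\frac{1}{-4} \cdot 9 + \left(4 - 18\right)\right) 9 = \left(\left(- \frac{1}{4}\right) 9 - 14\right) 9 = \left(- \frac{9}{4} - 14\right) 9 = \left(- \frac{65}{4}\right) 9 = - \frac{585}{4}$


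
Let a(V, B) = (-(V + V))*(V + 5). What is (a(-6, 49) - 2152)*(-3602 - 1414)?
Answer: 10854624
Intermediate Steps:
a(V, B) = -2*V*(5 + V) (a(V, B) = (-2*V)*(5 + V) = -2*V*(5 + V))
(a(-6, 49) - 2152)*(-3602 - 1414) = (-2*(-6)*(5 - 6) - 2152)*(-3602 - 1414) = (-2*(-6)*(-1) - 2152)*(-5016) = (-12 - 2152)*(-5016) = -2164*(-5016) = 10854624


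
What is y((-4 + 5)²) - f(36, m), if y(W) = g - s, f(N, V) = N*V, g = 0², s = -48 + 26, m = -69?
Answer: 2506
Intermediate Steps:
s = -22
g = 0
y(W) = 22 (y(W) = 0 - 1*(-22) = 0 + 22 = 22)
y((-4 + 5)²) - f(36, m) = 22 - 36*(-69) = 22 - 1*(-2484) = 22 + 2484 = 2506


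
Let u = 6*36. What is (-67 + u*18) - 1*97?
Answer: 3724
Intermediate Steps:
u = 216
(-67 + u*18) - 1*97 = (-67 + 216*18) - 1*97 = (-67 + 3888) - 97 = 3821 - 97 = 3724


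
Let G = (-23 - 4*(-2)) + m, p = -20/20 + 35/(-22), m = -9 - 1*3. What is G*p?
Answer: 1539/22 ≈ 69.955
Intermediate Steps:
m = -12 (m = -9 - 3 = -12)
p = -57/22 (p = -20*1/20 + 35*(-1/22) = -1 - 35/22 = -57/22 ≈ -2.5909)
G = -27 (G = (-23 - 4*(-2)) - 12 = (-23 - 1*(-8)) - 12 = (-23 + 8) - 12 = -15 - 12 = -27)
G*p = -27*(-57/22) = 1539/22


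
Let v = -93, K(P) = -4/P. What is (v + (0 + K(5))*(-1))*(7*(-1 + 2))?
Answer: -3227/5 ≈ -645.40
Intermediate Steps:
(v + (0 + K(5))*(-1))*(7*(-1 + 2)) = (-93 + (0 - 4/5)*(-1))*(7*(-1 + 2)) = (-93 + (0 - 4*⅕)*(-1))*(7*1) = (-93 + (0 - ⅘)*(-1))*7 = (-93 - ⅘*(-1))*7 = (-93 + ⅘)*7 = -461/5*7 = -3227/5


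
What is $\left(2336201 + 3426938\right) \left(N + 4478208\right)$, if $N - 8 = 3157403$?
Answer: $44005133648041$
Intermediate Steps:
$N = 3157411$ ($N = 8 + 3157403 = 3157411$)
$\left(2336201 + 3426938\right) \left(N + 4478208\right) = \left(2336201 + 3426938\right) \left(3157411 + 4478208\right) = 5763139 \cdot 7635619 = 44005133648041$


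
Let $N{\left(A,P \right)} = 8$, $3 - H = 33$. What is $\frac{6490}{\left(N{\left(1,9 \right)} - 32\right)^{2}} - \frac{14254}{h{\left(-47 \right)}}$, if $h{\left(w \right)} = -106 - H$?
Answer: $\frac{1087943}{5472} \approx 198.82$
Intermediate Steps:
$H = -30$ ($H = 3 - 33 = -30$)
$h{\left(w \right)} = -76$ ($h{\left(w \right)} = -106 - -30 = -106 + 30 = -76$)
$\frac{6490}{\left(N{\left(1,9 \right)} - 32\right)^{2}} - \frac{14254}{h{\left(-47 \right)}} = \frac{6490}{\left(8 - 32\right)^{2}} - \frac{14254}{-76} = \frac{6490}{\left(-24\right)^{2}} - - \frac{7127}{38} = \frac{6490}{576} + \frac{7127}{38} = 6490 \cdot \frac{1}{576} + \frac{7127}{38} = \frac{3245}{288} + \frac{7127}{38} = \frac{1087943}{5472}$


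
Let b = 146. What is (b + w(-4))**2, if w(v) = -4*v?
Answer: 26244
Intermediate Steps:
(b + w(-4))**2 = (146 - 4*(-4))**2 = (146 + 16)**2 = 162**2 = 26244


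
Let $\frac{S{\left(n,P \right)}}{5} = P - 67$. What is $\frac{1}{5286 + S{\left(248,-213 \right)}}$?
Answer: $\frac{1}{3886} \approx 0.00025733$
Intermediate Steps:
$S{\left(n,P \right)} = -335 + 5 P$ ($S{\left(n,P \right)} = 5 \left(P - 67\right) = 5 \left(-67 + P\right) = -335 + 5 P$)
$\frac{1}{5286 + S{\left(248,-213 \right)}} = \frac{1}{5286 + \left(-335 + 5 \left(-213\right)\right)} = \frac{1}{5286 - 1400} = \frac{1}{3886}$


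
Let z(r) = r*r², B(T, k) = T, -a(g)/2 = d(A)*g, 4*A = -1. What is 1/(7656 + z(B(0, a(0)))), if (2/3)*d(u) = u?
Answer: 1/7656 ≈ 0.00013062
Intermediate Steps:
A = -¼ (A = (¼)*(-1) = -¼ ≈ -0.25000)
d(u) = 3*u/2
a(g) = 3*g/4 (a(g) = -2*(3/2)*(-¼)*g = -(-3)*g/4 = 3*g/4)
z(r) = r³
1/(7656 + z(B(0, a(0)))) = 1/(7656 + 0³) = 1/(7656 + 0) = 1/7656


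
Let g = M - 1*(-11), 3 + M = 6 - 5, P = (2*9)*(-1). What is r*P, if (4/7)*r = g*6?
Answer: -1701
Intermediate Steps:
P = -18 (P = 18*(-1) = -18)
M = -2 (M = -3 + (6 - 5) = -3 + 1 = -2)
g = 9 (g = -2 - 1*(-11) = -2 + 11 = 9)
r = 189/2 (r = 7*(9*6)/4 = (7/4)*54 = 189/2 ≈ 94.500)
r*P = (189/2)*(-18) = -1701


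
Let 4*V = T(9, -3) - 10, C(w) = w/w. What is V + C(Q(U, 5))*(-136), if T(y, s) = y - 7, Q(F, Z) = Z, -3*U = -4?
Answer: -138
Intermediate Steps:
U = 4/3 (U = -⅓*(-4) = 4/3 ≈ 1.3333)
T(y, s) = -7 + y
C(w) = 1
V = -2 (V = ((-7 + 9) - 10)/4 = (2 - 10)/4 = (¼)*(-8) = -2)
V + C(Q(U, 5))*(-136) = -2 + 1*(-136) = -2 - 136 = -138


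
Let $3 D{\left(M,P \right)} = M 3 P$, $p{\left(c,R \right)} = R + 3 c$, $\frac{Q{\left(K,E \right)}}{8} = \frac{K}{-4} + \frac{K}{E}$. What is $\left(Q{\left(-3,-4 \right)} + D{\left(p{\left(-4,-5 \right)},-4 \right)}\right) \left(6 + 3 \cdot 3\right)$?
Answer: $1200$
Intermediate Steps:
$Q{\left(K,E \right)} = - 2 K + \frac{8 K}{E}$ ($Q{\left(K,E \right)} = 8 \left(\frac{K}{-4} + \frac{K}{E}\right) = 8 \left(K \left(- \frac{1}{4}\right) + \frac{K}{E}\right) = 8 \left(- \frac{K}{4} + \frac{K}{E}\right) = - 2 K + \frac{8 K}{E}$)
$D{\left(M,P \right)} = M P$ ($D{\left(M,P \right)} = \frac{M 3 P}{3} = \frac{3 M P}{3} = M P$)
$\left(Q{\left(-3,-4 \right)} + D{\left(p{\left(-4,-5 \right)},-4 \right)}\right) \left(6 + 3 \cdot 3\right) = \left(2 \left(-3\right) \frac{1}{-4} \left(4 - -4\right) + \left(-5 + 3 \left(-4\right)\right) \left(-4\right)\right) \left(6 + 3 \cdot 3\right) = \left(2 \left(-3\right) \left(- \frac{1}{4}\right) \left(4 + 4\right) + \left(-5 - 12\right) \left(-4\right)\right) \left(6 + 9\right) = \left(2 \left(-3\right) \left(- \frac{1}{4}\right) 8 - -68\right) 15 = \left(12 + 68\right) 15 = 80 \cdot 15 = 1200$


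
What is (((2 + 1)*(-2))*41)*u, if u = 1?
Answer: -246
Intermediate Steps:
(((2 + 1)*(-2))*41)*u = (((2 + 1)*(-2))*41)*1 = ((3*(-2))*41)*1 = -6*41*1 = -246*1 = -246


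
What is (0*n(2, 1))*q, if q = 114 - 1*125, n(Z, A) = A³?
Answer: 0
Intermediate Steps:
q = -11 (q = 114 - 125 = -11)
(0*n(2, 1))*q = (0*1³)*(-11) = (0*1)*(-11) = 0*(-11) = 0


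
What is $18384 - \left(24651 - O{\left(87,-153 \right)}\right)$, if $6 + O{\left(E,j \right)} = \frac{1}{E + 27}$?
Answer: $- \frac{715121}{114} \approx -6273.0$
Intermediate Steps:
$O{\left(E,j \right)} = -6 + \frac{1}{27 + E}$ ($O{\left(E,j \right)} = -6 + \frac{1}{E + 27} = -6 + \frac{1}{27 + E}$)
$18384 - \left(24651 - O{\left(87,-153 \right)}\right) = 18384 - \left(24651 - \frac{-161 - 522}{27 + 87}\right) = 18384 - \left(24651 - \frac{-161 - 522}{114}\right) = 18384 - \left(24651 - \frac{1}{114} \left(-683\right)\right) = 18384 - \left(24651 - - \frac{683}{114}\right) = 18384 - \left(24651 + \frac{683}{114}\right) = 18384 - \frac{2810897}{114} = - \frac{715121}{114}$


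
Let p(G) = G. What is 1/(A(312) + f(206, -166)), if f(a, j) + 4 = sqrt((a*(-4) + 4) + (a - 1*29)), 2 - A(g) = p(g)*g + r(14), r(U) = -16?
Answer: -97330/9473129543 - I*sqrt(643)/9473129543 ≈ -1.0274e-5 - 2.6768e-9*I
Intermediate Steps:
A(g) = 18 - g**2 (A(g) = 2 - (g*g - 16) = 2 - (g**2 - 16) = 2 - (-16 + g**2) = 2 + (16 - g**2) = 18 - g**2)
f(a, j) = -4 + sqrt(-25 - 3*a) (f(a, j) = -4 + sqrt((a*(-4) + 4) + (a - 1*29)) = -4 + sqrt((-4*a + 4) + (a - 29)) = -4 + sqrt((4 - 4*a) + (-29 + a)) = -4 + sqrt(-25 - 3*a))
1/(A(312) + f(206, -166)) = 1/((18 - 1*312**2) + (-4 + sqrt(-25 - 3*206))) = 1/((18 - 1*97344) + (-4 + sqrt(-25 - 618))) = 1/((18 - 97344) + (-4 + sqrt(-643))) = 1/(-97326 + (-4 + I*sqrt(643))) = 1/(-97330 + I*sqrt(643))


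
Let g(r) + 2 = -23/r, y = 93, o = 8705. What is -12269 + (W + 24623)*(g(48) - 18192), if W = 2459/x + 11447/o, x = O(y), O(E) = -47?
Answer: -1756021567975397/3927696 ≈ -4.4709e+8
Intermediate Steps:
x = -47
W = -20867586/409135 (W = 2459/(-47) + 11447/8705 = 2459*(-1/47) + 11447*(1/8705) = -2459/47 + 11447/8705 = -20867586/409135 ≈ -51.004)
g(r) = -2 - 23/r
-12269 + (W + 24623)*(g(48) - 18192) = -12269 + (-20867586/409135 + 24623)*((-2 - 23/48) - 18192) = -12269 + 10053263519*((-2 - 23*1/48) - 18192)/409135 = -12269 + 10053263519*((-2 - 23/48) - 18192)/409135 = -12269 + 10053263519*(-119/48 - 18192)/409135 = -12269 + (10053263519/409135)*(-873335/48) = -12269 - 1755973379073173/3927696 = -1756021567975397/3927696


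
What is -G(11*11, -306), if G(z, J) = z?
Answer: -121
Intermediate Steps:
-G(11*11, -306) = -11*11 = -1*121 = -121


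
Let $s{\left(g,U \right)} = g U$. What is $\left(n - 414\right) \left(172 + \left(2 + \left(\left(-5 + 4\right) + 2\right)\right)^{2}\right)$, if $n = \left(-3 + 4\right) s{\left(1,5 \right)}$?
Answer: $-74029$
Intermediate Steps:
$s{\left(g,U \right)} = U g$
$n = 5$ ($n = \left(-3 + 4\right) 5 \cdot 1 = 1 \cdot 5 = 5$)
$\left(n - 414\right) \left(172 + \left(2 + \left(\left(-5 + 4\right) + 2\right)\right)^{2}\right) = \left(5 - 414\right) \left(172 + \left(2 + \left(\left(-5 + 4\right) + 2\right)\right)^{2}\right) = - 409 \left(172 + \left(2 + \left(-1 + 2\right)\right)^{2}\right) = - 409 \left(172 + \left(2 + 1\right)^{2}\right) = - 409 \left(172 + 3^{2}\right) = - 409 \left(172 + 9\right) = \left(-409\right) 181 = -74029$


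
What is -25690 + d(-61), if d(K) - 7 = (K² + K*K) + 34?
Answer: -18207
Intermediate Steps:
d(K) = 41 + 2*K² (d(K) = 7 + ((K² + K*K) + 34) = 7 + ((K² + K²) + 34) = 7 + (2*K² + 34) = 7 + (34 + 2*K²) = 41 + 2*K²)
-25690 + d(-61) = -25690 + (41 + 2*(-61)²) = -25690 + (41 + 2*3721) = -25690 + (41 + 7442) = -25690 + 7483 = -18207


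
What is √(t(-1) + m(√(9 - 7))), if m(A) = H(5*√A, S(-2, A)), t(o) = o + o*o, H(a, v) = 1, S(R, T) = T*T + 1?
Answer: 1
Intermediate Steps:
S(R, T) = 1 + T² (S(R, T) = T² + 1 = 1 + T²)
t(o) = o + o²
m(A) = 1
√(t(-1) + m(√(9 - 7))) = √(-(1 - 1) + 1) = √(-1*0 + 1) = √(0 + 1) = √1 = 1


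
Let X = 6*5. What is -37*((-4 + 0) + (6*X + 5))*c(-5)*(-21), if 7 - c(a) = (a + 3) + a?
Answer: 1968918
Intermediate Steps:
X = 30
c(a) = 4 - 2*a (c(a) = 7 - ((a + 3) + a) = 7 - ((3 + a) + a) = 7 - (3 + 2*a) = 7 + (-3 - 2*a) = 4 - 2*a)
-37*((-4 + 0) + (6*X + 5))*c(-5)*(-21) = -37*((-4 + 0) + (6*30 + 5))*(4 - 2*(-5))*(-21) = -37*(-4 + (180 + 5))*(4 + 10)*(-21) = -37*(-4 + 185)*14*(-21) = -6697*14*(-21) = -37*2534*(-21) = -93758*(-21) = 1968918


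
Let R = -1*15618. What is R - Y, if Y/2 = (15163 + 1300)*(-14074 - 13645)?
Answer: 912660176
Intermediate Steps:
R = -15618
Y = -912675794 (Y = 2*((15163 + 1300)*(-14074 - 13645)) = 2*(16463*(-27719)) = 2*(-456337897) = -912675794)
R - Y = -15618 - 1*(-912675794) = -15618 + 912675794 = 912660176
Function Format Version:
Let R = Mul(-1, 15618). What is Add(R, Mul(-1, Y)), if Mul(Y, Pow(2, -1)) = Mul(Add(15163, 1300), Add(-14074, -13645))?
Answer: 912660176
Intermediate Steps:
R = -15618
Y = -912675794 (Y = Mul(2, Mul(Add(15163, 1300), Add(-14074, -13645))) = Mul(2, Mul(16463, -27719)) = Mul(2, -456337897) = -912675794)
Add(R, Mul(-1, Y)) = Add(-15618, Mul(-1, -912675794)) = Add(-15618, 912675794) = 912660176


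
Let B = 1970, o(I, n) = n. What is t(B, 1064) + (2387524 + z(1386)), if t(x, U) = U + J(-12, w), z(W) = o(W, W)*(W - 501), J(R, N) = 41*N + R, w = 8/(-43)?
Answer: 155452670/43 ≈ 3.6152e+6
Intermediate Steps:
w = -8/43 (w = 8*(-1/43) = -8/43 ≈ -0.18605)
J(R, N) = R + 41*N
z(W) = W*(-501 + W) (z(W) = W*(W - 501) = W*(-501 + W))
t(x, U) = -844/43 + U (t(x, U) = U + (-12 + 41*(-8/43)) = U + (-12 - 328/43) = U - 844/43 = -844/43 + U)
t(B, 1064) + (2387524 + z(1386)) = (-844/43 + 1064) + (2387524 + 1386*(-501 + 1386)) = 44908/43 + (2387524 + 1386*885) = 44908/43 + (2387524 + 1226610) = 44908/43 + 3614134 = 155452670/43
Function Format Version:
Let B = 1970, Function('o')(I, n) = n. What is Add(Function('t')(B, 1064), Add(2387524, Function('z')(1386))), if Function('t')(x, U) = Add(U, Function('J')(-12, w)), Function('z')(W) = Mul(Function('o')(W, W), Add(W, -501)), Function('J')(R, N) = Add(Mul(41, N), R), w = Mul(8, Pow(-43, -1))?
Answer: Rational(155452670, 43) ≈ 3.6152e+6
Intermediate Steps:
w = Rational(-8, 43) (w = Mul(8, Rational(-1, 43)) = Rational(-8, 43) ≈ -0.18605)
Function('J')(R, N) = Add(R, Mul(41, N))
Function('z')(W) = Mul(W, Add(-501, W)) (Function('z')(W) = Mul(W, Add(W, -501)) = Mul(W, Add(-501, W)))
Function('t')(x, U) = Add(Rational(-844, 43), U) (Function('t')(x, U) = Add(U, Add(-12, Mul(41, Rational(-8, 43)))) = Add(U, Add(-12, Rational(-328, 43))) = Add(U, Rational(-844, 43)) = Add(Rational(-844, 43), U))
Add(Function('t')(B, 1064), Add(2387524, Function('z')(1386))) = Add(Add(Rational(-844, 43), 1064), Add(2387524, Mul(1386, Add(-501, 1386)))) = Add(Rational(44908, 43), Add(2387524, Mul(1386, 885))) = Add(Rational(44908, 43), Add(2387524, 1226610)) = Add(Rational(44908, 43), 3614134) = Rational(155452670, 43)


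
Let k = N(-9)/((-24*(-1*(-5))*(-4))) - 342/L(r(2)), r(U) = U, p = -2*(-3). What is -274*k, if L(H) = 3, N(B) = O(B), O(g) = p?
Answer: 1249303/40 ≈ 31233.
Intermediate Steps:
p = 6
O(g) = 6
N(B) = 6
k = -9119/80 (k = 6/((-24*(-1*(-5))*(-4))) - 342/3 = 6/((-120*(-4))) - 342*⅓ = 6/((-24*(-20))) - 114 = 6/480 - 114 = 6*(1/480) - 114 = 1/80 - 114 = -9119/80 ≈ -113.99)
-274*k = -274*(-9119/80) = 1249303/40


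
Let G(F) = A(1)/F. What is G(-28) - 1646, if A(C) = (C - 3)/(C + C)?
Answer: -46087/28 ≈ -1646.0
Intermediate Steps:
A(C) = (-3 + C)/(2*C) (A(C) = (-3 + C)/((2*C)) = (-3 + C)*(1/(2*C)) = (-3 + C)/(2*C))
G(F) = -1/F (G(F) = ((½)*(-3 + 1)/1)/F = ((½)*1*(-2))/F = -1/F)
G(-28) - 1646 = -1/(-28) - 1646 = -1*(-1/28) - 1646 = 1/28 - 1646 = -46087/28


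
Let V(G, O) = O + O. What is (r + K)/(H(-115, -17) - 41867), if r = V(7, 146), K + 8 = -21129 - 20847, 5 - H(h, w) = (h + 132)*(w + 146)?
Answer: 41692/44055 ≈ 0.94636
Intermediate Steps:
V(G, O) = 2*O
H(h, w) = 5 - (132 + h)*(146 + w) (H(h, w) = 5 - (h + 132)*(w + 146) = 5 - (132 + h)*(146 + w))
K = -41984 (K = -8 + (-21129 - 20847) = -8 - 41976 = -41984)
r = 292 (r = 2*146 = 292)
(r + K)/(H(-115, -17) - 41867) = (292 - 41984)/((-19267 - 146*(-115) - 132*(-17) - 1*(-115)*(-17)) - 41867) = -41692/((-19267 + 16790 + 2244 - 1955) - 41867) = -41692/(-2188 - 41867) = -41692/(-44055) = -41692*(-1/44055) = 41692/44055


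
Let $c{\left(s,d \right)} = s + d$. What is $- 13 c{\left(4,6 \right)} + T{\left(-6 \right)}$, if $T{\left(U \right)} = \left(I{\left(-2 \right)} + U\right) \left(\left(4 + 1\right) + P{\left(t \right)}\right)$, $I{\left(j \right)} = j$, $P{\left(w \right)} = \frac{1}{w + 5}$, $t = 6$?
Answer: $- \frac{1878}{11} \approx -170.73$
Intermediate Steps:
$P{\left(w \right)} = \frac{1}{5 + w}$
$c{\left(s,d \right)} = d + s$
$T{\left(U \right)} = - \frac{112}{11} + \frac{56 U}{11}$ ($T{\left(U \right)} = \left(-2 + U\right) \left(\left(4 + 1\right) + \frac{1}{5 + 6}\right) = \left(-2 + U\right) \left(5 + \frac{1}{11}\right) = \left(-2 + U\right) \frac{56}{11} = - \frac{112}{11} + \frac{56 U}{11}$)
$- 13 c{\left(4,6 \right)} + T{\left(-6 \right)} = - 13 \left(6 + 4\right) + \left(- \frac{112}{11} + \frac{56}{11} \left(-6\right)\right) = \left(-13\right) 10 - \frac{448}{11} = -130 - \frac{448}{11} = - \frac{1878}{11}$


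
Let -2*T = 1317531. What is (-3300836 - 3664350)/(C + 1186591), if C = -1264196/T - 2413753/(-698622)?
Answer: -712349803981843828/121356657879024481 ≈ -5.8699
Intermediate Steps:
T = -1317531/2 (T = -1/2*1317531 = -1317531/2 ≈ -6.5877e+5)
C = 549620519963/102272904698 (C = -1264196/(-1317531/2) - 2413753/(-698622) = -1264196*(-2/1317531) - 2413753*(-1/698622) = 2528392/1317531 + 2413753/698622 = 549620519963/102272904698 ≈ 5.3741)
(-3300836 - 3664350)/(C + 1186591) = (-3300836 - 3664350)/(549620519963/102272904698 + 1186591) = -6965186/121356657879024481/102272904698 = -6965186*102272904698/121356657879024481 = -712349803981843828/121356657879024481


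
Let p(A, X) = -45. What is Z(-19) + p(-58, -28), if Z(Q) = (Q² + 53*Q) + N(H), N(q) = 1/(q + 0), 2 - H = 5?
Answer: -2074/3 ≈ -691.33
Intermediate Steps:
H = -3 (H = 2 - 1*5 = 2 - 5 = -3)
N(q) = 1/q
Z(Q) = -⅓ + Q² + 53*Q (Z(Q) = (Q² + 53*Q) + 1/(-3) = (Q² + 53*Q) - ⅓ = -⅓ + Q² + 53*Q)
Z(-19) + p(-58, -28) = (-⅓ + (-19)² + 53*(-19)) - 45 = (-⅓ + 361 - 1007) - 45 = -1939/3 - 45 = -2074/3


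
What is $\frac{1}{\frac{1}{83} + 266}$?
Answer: $\frac{83}{22079} \approx 0.0037592$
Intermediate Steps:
$\frac{1}{\frac{1}{83} + 266} = \frac{1}{\frac{22079}{83}} = \frac{83}{22079}$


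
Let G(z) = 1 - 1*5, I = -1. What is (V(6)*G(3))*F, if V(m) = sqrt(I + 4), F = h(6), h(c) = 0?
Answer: 0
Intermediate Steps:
F = 0
V(m) = sqrt(3) (V(m) = sqrt(-1 + 4) = sqrt(3))
G(z) = -4 (G(z) = 1 - 5 = -4)
(V(6)*G(3))*F = (sqrt(3)*(-4))*0 = -4*sqrt(3)*0 = 0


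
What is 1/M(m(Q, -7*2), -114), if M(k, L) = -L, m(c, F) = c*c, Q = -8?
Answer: 1/114 ≈ 0.0087719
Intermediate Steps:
m(c, F) = c²
1/M(m(Q, -7*2), -114) = 1/(-1*(-114)) = 1/114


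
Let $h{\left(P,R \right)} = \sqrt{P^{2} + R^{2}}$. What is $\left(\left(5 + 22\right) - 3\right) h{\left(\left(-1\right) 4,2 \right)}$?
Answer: $48 \sqrt{5} \approx 107.33$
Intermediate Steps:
$\left(\left(5 + 22\right) - 3\right) h{\left(\left(-1\right) 4,2 \right)} = \left(\left(5 + 22\right) - 3\right) \sqrt{\left(\left(-1\right) 4\right)^{2} + 2^{2}} = \left(27 - 3\right) \sqrt{\left(-4\right)^{2} + 4} = 24 \sqrt{16 + 4} = 24 \sqrt{20} = 24 \cdot 2 \sqrt{5} = 48 \sqrt{5}$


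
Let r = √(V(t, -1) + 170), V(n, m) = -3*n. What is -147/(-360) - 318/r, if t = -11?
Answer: 49/120 - 318*√203/203 ≈ -21.911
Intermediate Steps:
r = √203 (r = √(-3*(-11) + 170) = √(33 + 170) = √203 ≈ 14.248)
-147/(-360) - 318/r = -147/(-360) - 318*√203/203 = -147*(-1/360) - 318*√203/203 = 49/120 - 318*√203/203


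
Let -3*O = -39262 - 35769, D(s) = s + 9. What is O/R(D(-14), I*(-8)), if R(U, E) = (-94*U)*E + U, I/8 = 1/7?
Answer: -27643/4755 ≈ -5.8135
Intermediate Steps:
D(s) = 9 + s
I = 8/7 ≈ 1.1429
O = 75031/3 (O = -(-39262 - 35769)/3 = -⅓*(-75031) = 75031/3 ≈ 25010.)
R(U, E) = U - 94*E*U (R(U, E) = -94*E*U + U = U - 94*E*U)
O/R(D(-14), I*(-8)) = 75031/(3*(((9 - 14)*(1 - 752*(-8)/7)))) = 75031/(3*((-5*(1 - 94*(-64/7))))) = 75031/(3*((-5*(1 + 6016/7)))) = 75031/(3*((-5*6023/7))) = 75031/(3*(-30115/7)) = (75031/3)*(-7/30115) = -27643/4755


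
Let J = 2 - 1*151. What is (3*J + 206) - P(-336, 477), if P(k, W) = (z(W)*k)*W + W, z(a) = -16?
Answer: -2565070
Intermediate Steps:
J = -149 (J = 2 - 151 = -149)
P(k, W) = W - 16*W*k (P(k, W) = (-16*k)*W + W = -16*W*k + W = W - 16*W*k)
(3*J + 206) - P(-336, 477) = (3*(-149) + 206) - 477*(1 - 16*(-336)) = (-447 + 206) - 477*(1 + 5376) = -241 - 477*5377 = -241 - 1*2564829 = -241 - 2564829 = -2565070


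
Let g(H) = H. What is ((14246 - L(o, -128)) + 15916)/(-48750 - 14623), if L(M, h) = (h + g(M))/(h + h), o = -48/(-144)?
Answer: -23164033/48670464 ≈ -0.47594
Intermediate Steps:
o = ⅓ (o = -48*(-1/144) = ⅓ ≈ 0.33333)
L(M, h) = (M + h)/(2*h) (L(M, h) = (h + M)/(h + h) = (M + h)/((2*h)) = (M + h)*(1/(2*h)) = (M + h)/(2*h))
((14246 - L(o, -128)) + 15916)/(-48750 - 14623) = ((14246 - (⅓ - 128)/(2*(-128))) + 15916)/(-48750 - 14623) = ((14246 - (-1)*(-383)/(2*128*3)) + 15916)/(-63373) = ((14246 - 1*383/768) + 15916)*(-1/63373) = ((14246 - 383/768) + 15916)*(-1/63373) = (10940545/768 + 15916)*(-1/63373) = (23164033/768)*(-1/63373) = -23164033/48670464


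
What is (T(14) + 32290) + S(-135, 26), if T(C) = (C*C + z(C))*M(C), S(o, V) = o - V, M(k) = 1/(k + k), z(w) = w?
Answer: 64273/2 ≈ 32137.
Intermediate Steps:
M(k) = 1/(2*k)
T(C) = (C + C**2)/(2*C) (T(C) = (C*C + C)*(1/(2*C)) = (C**2 + C)*(1/(2*C)) = (C + C**2)*(1/(2*C)) = (C + C**2)/(2*C))
(T(14) + 32290) + S(-135, 26) = ((1/2 + (1/2)*14) + 32290) + (-135 - 1*26) = ((1/2 + 7) + 32290) + (-135 - 26) = (15/2 + 32290) - 161 = 64595/2 - 161 = 64273/2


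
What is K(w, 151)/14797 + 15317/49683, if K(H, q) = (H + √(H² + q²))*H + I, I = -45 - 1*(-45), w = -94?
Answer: 665644637/735159351 - 94*√31637/14797 ≈ -0.22449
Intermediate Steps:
I = 0 (I = -45 + 45 = 0)
K(H, q) = H*(H + √(H² + q²)) (K(H, q) = (H + √(H² + q²))*H + 0 = H*(H + √(H² + q²)) + 0 = H*(H + √(H² + q²)))
K(w, 151)/14797 + 15317/49683 = -94*(-94 + √((-94)² + 151²))/14797 + 15317/49683 = -94*(-94 + √(8836 + 22801))*(1/14797) + 15317*(1/49683) = -94*(-94 + √31637)*(1/14797) + 15317/49683 = (8836 - 94*√31637)*(1/14797) + 15317/49683 = (8836/14797 - 94*√31637/14797) + 15317/49683 = 665644637/735159351 - 94*√31637/14797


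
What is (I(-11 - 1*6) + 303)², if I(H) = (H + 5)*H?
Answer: 257049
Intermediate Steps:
I(H) = H*(5 + H) (I(H) = (5 + H)*H = H*(5 + H))
(I(-11 - 1*6) + 303)² = ((-11 - 1*6)*(5 + (-11 - 1*6)) + 303)² = ((-11 - 6)*(5 + (-11 - 6)) + 303)² = (-17*(5 - 17) + 303)² = (-17*(-12) + 303)² = (204 + 303)² = 507² = 257049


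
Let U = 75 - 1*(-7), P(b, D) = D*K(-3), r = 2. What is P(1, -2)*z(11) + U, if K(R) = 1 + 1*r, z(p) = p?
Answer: 16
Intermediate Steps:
K(R) = 3 (K(R) = 1 + 1*2 = 1 + 2 = 3)
P(b, D) = 3*D (P(b, D) = D*3 = 3*D)
U = 82 (U = 75 + 7 = 82)
P(1, -2)*z(11) + U = (3*(-2))*11 + 82 = -6*11 + 82 = -66 + 82 = 16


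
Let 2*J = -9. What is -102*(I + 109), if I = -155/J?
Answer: -43894/3 ≈ -14631.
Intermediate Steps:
J = -9/2 (J = (½)*(-9) = -9/2 ≈ -4.5000)
I = 310/9 (I = -155/(-9/2) = -155*(-2/9) = 310/9 ≈ 34.444)
-102*(I + 109) = -102*(310/9 + 109) = -102*1291/9 = -43894/3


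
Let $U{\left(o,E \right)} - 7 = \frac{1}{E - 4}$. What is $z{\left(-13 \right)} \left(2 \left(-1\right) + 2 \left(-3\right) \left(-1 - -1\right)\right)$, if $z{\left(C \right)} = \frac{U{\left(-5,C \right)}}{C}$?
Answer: $\frac{236}{221} \approx 1.0679$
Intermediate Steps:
$U{\left(o,E \right)} = 7 + \frac{1}{-4 + E}$ ($U{\left(o,E \right)} = 7 + \frac{1}{E - 4} = 7 + \frac{1}{-4 + E}$)
$z{\left(C \right)} = \frac{-27 + 7 C}{C \left(-4 + C\right)}$ ($z{\left(C \right)} = \frac{\frac{1}{-4 + C} \left(-27 + 7 C\right)}{C} = \frac{-27 + 7 C}{C \left(-4 + C\right)}$)
$z{\left(-13 \right)} \left(2 \left(-1\right) + 2 \left(-3\right) \left(-1 - -1\right)\right) = \frac{-27 + 7 \left(-13\right)}{\left(-13\right) \left(-4 - 13\right)} \left(2 \left(-1\right) + 2 \left(-3\right) \left(-1 - -1\right)\right) = - \frac{-27 - 91}{13 \left(-17\right)} \left(-2 - 6 \left(-1 + 1\right)\right) = \left(- \frac{1}{13}\right) \left(- \frac{1}{17}\right) \left(-118\right) \left(-2 - 0\right) = - \frac{118 \left(-2 + 0\right)}{221} = \left(- \frac{118}{221}\right) \left(-2\right) = \frac{236}{221}$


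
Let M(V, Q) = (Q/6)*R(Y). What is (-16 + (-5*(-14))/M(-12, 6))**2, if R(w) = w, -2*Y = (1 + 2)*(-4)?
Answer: 169/9 ≈ 18.778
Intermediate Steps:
Y = 6 (Y = -(1 + 2)*(-4)/2 = -3*(-4)/2 = -1/2*(-12) = 6)
M(V, Q) = Q (M(V, Q) = (Q/6)*6 = Q)
(-16 + (-5*(-14))/M(-12, 6))**2 = (-16 - 5*(-14)/6)**2 = (-16 + 70*(1/6))**2 = (-16 + 35/3)**2 = (-13/3)**2 = 169/9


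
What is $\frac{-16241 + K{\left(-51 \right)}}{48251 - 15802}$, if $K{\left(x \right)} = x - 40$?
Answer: $- \frac{16332}{32449} \approx -0.50331$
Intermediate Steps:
$K{\left(x \right)} = -40 + x$ ($K{\left(x \right)} = x - 40 = -40 + x$)
$\frac{-16241 + K{\left(-51 \right)}}{48251 - 15802} = \frac{-16241 - 91}{48251 - 15802} = \frac{-16241 - 91}{32449} = \left(-16332\right) \frac{1}{32449} = - \frac{16332}{32449}$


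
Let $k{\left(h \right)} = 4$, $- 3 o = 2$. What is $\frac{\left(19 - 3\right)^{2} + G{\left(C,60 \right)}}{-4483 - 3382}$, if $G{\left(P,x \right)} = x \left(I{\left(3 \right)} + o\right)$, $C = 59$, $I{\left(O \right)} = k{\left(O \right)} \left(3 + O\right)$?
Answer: $- \frac{1656}{7865} \approx -0.21055$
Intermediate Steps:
$o = - \frac{2}{3}$ ($o = \left(- \frac{1}{3}\right) 2 = - \frac{2}{3} \approx -0.66667$)
$I{\left(O \right)} = 12 + 4 O$ ($I{\left(O \right)} = 4 \left(3 + O\right) = 12 + 4 O$)
$G{\left(P,x \right)} = \frac{70 x}{3}$ ($G{\left(P,x \right)} = x \left(\left(12 + 4 \cdot 3\right) - \frac{2}{3}\right) = x \left(\left(12 + 12\right) - \frac{2}{3}\right) = x \left(24 - \frac{2}{3}\right) = x \frac{70}{3} = \frac{70 x}{3}$)
$\frac{\left(19 - 3\right)^{2} + G{\left(C,60 \right)}}{-4483 - 3382} = \frac{\left(19 - 3\right)^{2} + \frac{70}{3} \cdot 60}{-4483 - 3382} = \frac{16^{2} + 1400}{-7865} = \left(256 + 1400\right) \left(- \frac{1}{7865}\right) = 1656 \left(- \frac{1}{7865}\right) = - \frac{1656}{7865}$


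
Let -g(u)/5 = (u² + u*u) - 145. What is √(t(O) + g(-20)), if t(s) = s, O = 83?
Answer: 2*I*√798 ≈ 56.498*I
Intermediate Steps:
g(u) = 725 - 10*u² (g(u) = -5*((u² + u*u) - 145) = -5*((u² + u²) - 145) = -5*(2*u² - 145) = -5*(-145 + 2*u²) = 725 - 10*u²)
√(t(O) + g(-20)) = √(83 + (725 - 10*(-20)²)) = √(83 + (725 - 10*400)) = √(83 + (725 - 4000)) = √(83 - 3275) = √(-3192) = 2*I*√798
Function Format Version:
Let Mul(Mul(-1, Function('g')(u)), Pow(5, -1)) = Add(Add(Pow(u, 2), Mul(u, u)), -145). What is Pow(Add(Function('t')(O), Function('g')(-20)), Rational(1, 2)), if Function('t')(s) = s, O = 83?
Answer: Mul(2, I, Pow(798, Rational(1, 2))) ≈ Mul(56.498, I)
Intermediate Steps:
Function('g')(u) = Add(725, Mul(-10, Pow(u, 2))) (Function('g')(u) = Mul(-5, Add(Add(Pow(u, 2), Mul(u, u)), -145)) = Mul(-5, Add(Add(Pow(u, 2), Pow(u, 2)), -145)) = Mul(-5, Add(Mul(2, Pow(u, 2)), -145)) = Mul(-5, Add(-145, Mul(2, Pow(u, 2)))) = Add(725, Mul(-10, Pow(u, 2))))
Pow(Add(Function('t')(O), Function('g')(-20)), Rational(1, 2)) = Pow(Add(83, Add(725, Mul(-10, Pow(-20, 2)))), Rational(1, 2)) = Pow(Add(83, Add(725, Mul(-10, 400))), Rational(1, 2)) = Pow(Add(83, Add(725, -4000)), Rational(1, 2)) = Pow(Add(83, -3275), Rational(1, 2)) = Pow(-3192, Rational(1, 2)) = Mul(2, I, Pow(798, Rational(1, 2)))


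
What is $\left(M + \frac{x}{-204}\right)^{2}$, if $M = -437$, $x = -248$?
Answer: $\frac{493950625}{2601} \approx 1.8991 \cdot 10^{5}$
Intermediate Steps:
$\left(M + \frac{x}{-204}\right)^{2} = \left(-437 - \frac{248}{-204}\right)^{2} = \left(-437 - - \frac{62}{51}\right)^{2} = \left(-437 + \frac{62}{51}\right)^{2} = \left(- \frac{22225}{51}\right)^{2} = \frac{493950625}{2601}$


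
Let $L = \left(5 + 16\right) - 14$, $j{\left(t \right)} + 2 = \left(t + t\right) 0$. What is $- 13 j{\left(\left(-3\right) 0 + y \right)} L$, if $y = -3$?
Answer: $182$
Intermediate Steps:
$j{\left(t \right)} = -2$ ($j{\left(t \right)} = -2 + \left(t + t\right) 0 = -2 + 2 t 0 = -2 + 0 = -2$)
$L = 7$ ($L = 21 - 14 = 7$)
$- 13 j{\left(\left(-3\right) 0 + y \right)} L = \left(-13\right) \left(-2\right) 7 = 26 \cdot 7 = 182$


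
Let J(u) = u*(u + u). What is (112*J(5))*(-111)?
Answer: -621600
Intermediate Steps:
J(u) = 2*u² (J(u) = u*(2*u) = 2*u²)
(112*J(5))*(-111) = (112*(2*5²))*(-111) = (112*(2*25))*(-111) = (112*50)*(-111) = 5600*(-111) = -621600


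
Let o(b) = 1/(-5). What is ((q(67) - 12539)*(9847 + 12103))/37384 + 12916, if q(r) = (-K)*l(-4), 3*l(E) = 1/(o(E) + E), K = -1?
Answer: 3269998493/588798 ≈ 5553.7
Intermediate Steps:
o(b) = -1/5
l(E) = 1/(3*(-1/5 + E))
q(r) = -5/63 (q(r) = (-1*(-1))*(5/(3*(-1 + 5*(-4)))) = 1*(5/(3*(-1 - 20))) = 1*((5/3)/(-21)) = 1*((5/3)*(-1/21)) = 1*(-5/63) = -5/63)
((q(67) - 12539)*(9847 + 12103))/37384 + 12916 = ((-5/63 - 12539)*(9847 + 12103))/37384 + 12916 = -789962/63*21950*(1/37384) + 12916 = -17339665900/63*1/37384 + 12916 = -4334916475/588798 + 12916 = 3269998493/588798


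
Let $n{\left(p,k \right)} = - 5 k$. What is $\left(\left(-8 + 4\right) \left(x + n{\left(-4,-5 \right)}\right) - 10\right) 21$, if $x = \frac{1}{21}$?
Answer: $-2314$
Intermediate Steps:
$x = \frac{1}{21} \approx 0.047619$
$\left(\left(-8 + 4\right) \left(x + n{\left(-4,-5 \right)}\right) - 10\right) 21 = \left(\left(-8 + 4\right) \left(\frac{1}{21} - -25\right) - 10\right) 21 = \left(- 4 \left(\frac{1}{21} + 25\right) - 10\right) 21 = \left(\left(-4\right) \frac{526}{21} - 10\right) 21 = \left(- \frac{2104}{21} - 10\right) 21 = \left(- \frac{2314}{21}\right) 21 = -2314$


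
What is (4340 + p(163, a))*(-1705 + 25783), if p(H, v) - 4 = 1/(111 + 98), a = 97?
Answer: 21860343966/209 ≈ 1.0459e+8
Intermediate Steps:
p(H, v) = 837/209 (p(H, v) = 4 + 1/(111 + 98) = 4 + 1/209 = 837/209)
(4340 + p(163, a))*(-1705 + 25783) = (4340 + 837/209)*(-1705 + 25783) = (907897/209)*24078 = 21860343966/209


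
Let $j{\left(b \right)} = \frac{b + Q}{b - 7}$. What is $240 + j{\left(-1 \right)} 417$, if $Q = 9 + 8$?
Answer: $-594$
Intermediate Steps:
$Q = 17$
$j{\left(b \right)} = \frac{17 + b}{-7 + b}$ ($j{\left(b \right)} = \frac{b + 17}{b - 7} = \frac{17 + b}{-7 + b}$)
$240 + j{\left(-1 \right)} 417 = 240 + \frac{17 - 1}{-7 - 1} \cdot 417 = 240 + \frac{1}{-8} \cdot 16 \cdot 417 = 240 + \left(- \frac{1}{8}\right) 16 \cdot 417 = 240 - 834 = -594$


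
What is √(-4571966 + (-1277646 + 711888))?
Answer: 2*I*√1284431 ≈ 2266.7*I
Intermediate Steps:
√(-4571966 + (-1277646 + 711888)) = √(-4571966 - 565758) = √(-5137724) = 2*I*√1284431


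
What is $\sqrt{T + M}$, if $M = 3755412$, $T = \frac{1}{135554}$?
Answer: $\frac{\sqrt{69005270823124946}}{135554} \approx 1937.9$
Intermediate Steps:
$T = \frac{1}{135554} \approx 7.3771 \cdot 10^{-6}$
$\sqrt{T + M} = \sqrt{\frac{1}{135554} + 3755412} = \sqrt{\frac{509061118249}{135554}} = \frac{\sqrt{69005270823124946}}{135554}$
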